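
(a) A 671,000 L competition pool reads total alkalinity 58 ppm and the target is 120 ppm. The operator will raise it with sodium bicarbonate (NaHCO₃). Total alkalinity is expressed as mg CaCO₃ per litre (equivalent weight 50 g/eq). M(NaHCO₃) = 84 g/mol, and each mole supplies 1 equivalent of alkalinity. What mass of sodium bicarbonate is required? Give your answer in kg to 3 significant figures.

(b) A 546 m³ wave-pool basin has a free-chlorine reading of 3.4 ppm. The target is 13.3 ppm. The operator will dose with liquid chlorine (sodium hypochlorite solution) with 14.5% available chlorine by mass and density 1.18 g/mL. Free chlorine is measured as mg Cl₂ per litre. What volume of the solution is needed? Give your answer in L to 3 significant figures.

(a) Alkalinity to add: (120 − 58) = 62 mg/L as CaCO₃ × 671,000 L = 41,600 g as CaCO₃.
(a) Equivalents: 41,600 g ÷ 50 g/eq = 832 eq.
(a) NaHCO₃ supplies 1 eq per mole → 832 mol.
(a) Mass: 832 mol × 84 g/mol = 69,890 g.

(b) Volume: 546 m³ = 546,000 L.
(b) Chlorine deficit: 13.3 − 3.4 = 9.9 ppm = 9.9 mg/L as Cl₂.
(b) Cl₂ equivalent needed: 9.9 mg/L × 546,000 L = 5,405,000 mg = 5405 g.
(b) Product at 14.5% available chlorine: 5405 / 0.145 = 37,280 g.
(b) Volume at density 1.18 g/mL: 37,280 g ÷ 1.18 g/mL = 31,590 mL.

(a) 69.9 kg; (b) 31.6 L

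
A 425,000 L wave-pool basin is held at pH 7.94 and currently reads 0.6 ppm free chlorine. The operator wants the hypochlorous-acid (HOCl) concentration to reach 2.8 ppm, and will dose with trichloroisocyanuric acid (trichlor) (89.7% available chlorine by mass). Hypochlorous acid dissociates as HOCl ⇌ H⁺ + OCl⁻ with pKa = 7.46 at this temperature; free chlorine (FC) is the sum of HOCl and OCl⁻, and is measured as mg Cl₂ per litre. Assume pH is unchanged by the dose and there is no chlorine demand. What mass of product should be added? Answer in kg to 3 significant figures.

5.05 kg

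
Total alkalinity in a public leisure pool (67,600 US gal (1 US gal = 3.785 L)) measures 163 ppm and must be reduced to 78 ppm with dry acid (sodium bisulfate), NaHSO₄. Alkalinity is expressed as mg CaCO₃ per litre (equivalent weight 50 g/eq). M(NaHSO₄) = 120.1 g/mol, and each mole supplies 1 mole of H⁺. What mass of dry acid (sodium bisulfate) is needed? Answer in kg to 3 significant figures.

52.2 kg

Volume: 67,600 US gal × 3.785 L/gal = 255,866 L.
Alkalinity to neutralize: (163 − 78) = 85 mg/L as CaCO₃ × 255,866 L = 21,750 g as CaCO₃.
Equivalents of H⁺ required: 21,750 ÷ 50 g/eq = 435 eq = 435 mol NaHSO₄.
Mass of NaHSO₄: 435 × 120.1 = 52,240 g.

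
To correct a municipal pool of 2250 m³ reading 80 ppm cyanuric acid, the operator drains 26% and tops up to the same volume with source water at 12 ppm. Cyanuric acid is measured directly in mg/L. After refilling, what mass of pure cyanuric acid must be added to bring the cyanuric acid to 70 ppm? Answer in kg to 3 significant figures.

Volume: 2250 m³ = 2,250,000 L.
After draining 26% and refilling: 80 × 0.74 + 12 × 0.26 = 62.32 ppm.
Deficit to target: 70 − 62.32 = 7.68 mg/L.
Mass: 7.68 mg/L × 2,250,000 L = 17,280 g cyanuric acid.

17.3 kg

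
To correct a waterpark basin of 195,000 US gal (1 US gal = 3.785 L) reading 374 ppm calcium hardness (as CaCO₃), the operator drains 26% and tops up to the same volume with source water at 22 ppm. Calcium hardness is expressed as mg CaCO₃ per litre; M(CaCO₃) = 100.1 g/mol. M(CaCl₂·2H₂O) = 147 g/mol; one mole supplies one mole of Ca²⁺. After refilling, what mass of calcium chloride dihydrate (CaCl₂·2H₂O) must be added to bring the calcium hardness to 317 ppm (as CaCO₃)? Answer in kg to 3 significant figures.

37.4 kg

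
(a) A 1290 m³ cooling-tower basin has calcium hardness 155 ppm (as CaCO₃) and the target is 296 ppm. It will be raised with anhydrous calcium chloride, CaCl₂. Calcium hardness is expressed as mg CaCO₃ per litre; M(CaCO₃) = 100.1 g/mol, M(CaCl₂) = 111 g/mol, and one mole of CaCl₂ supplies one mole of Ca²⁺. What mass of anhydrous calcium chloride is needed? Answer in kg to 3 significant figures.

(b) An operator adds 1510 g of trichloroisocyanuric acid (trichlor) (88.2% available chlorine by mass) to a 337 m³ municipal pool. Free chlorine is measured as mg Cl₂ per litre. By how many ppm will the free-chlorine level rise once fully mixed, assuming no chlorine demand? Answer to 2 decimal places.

(a) Volume: 1290 m³ = 1,290,000 L.
(a) Hardness to add: (296 − 155) = 141 mg/L as CaCO₃ × 1,290,000 L = 181,900 g as CaCO₃.
(a) Moles of Ca²⁺ (1 mol Ca²⁺ ≡ 1 mol CaCO₃): 181,900 / 100.1 g/mol = 1817 mol.
(a) Mass of CaCl₂: 1817 × 111 = 201,700 g.

(b) Volume: 337 m³ = 337,000 L.
(b) Available chlorine delivered: 1510 g × 0.882 = 1332 g as Cl₂.
(b) Concentration rise: 1332 g / 337,000 L = 3.952 mg/L = 3.95 ppm.

(a) 202 kg; (b) 3.95 ppm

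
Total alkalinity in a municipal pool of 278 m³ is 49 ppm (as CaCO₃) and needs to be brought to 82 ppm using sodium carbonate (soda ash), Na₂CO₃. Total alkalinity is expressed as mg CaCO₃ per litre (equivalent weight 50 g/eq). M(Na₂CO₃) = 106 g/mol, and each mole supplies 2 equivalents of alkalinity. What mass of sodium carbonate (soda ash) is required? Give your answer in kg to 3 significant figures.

Volume: 278 m³ = 278,000 L.
Alkalinity to add: (82 − 49) = 33 mg/L as CaCO₃ × 278,000 L = 9174 g as CaCO₃.
Equivalents: 9174 g ÷ 50 g/eq = 183.5 eq.
Each mole of Na₂CO₃ supplies 2 eq, so 183.5 / 2 = 91.74 mol.
Mass: 91.74 mol × 106 g/mol = 9724 g.

9.72 kg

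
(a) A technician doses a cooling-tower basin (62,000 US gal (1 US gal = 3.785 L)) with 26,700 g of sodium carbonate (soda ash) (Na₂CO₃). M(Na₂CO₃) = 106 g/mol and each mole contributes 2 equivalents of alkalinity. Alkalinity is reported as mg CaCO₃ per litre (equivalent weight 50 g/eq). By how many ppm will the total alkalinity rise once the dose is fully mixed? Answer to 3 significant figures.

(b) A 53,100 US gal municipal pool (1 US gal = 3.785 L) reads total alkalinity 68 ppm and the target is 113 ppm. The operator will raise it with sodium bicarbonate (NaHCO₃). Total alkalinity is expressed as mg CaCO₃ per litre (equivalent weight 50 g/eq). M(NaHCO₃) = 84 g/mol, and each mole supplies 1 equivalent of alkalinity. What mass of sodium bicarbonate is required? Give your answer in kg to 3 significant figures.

(a) 107 ppm; (b) 15.2 kg

(a) Volume: 62,000 US gal × 3.785 L/gal = 234,670 L.
(a) Moles of Na₂CO₃: 26,700 g ÷ 106 g/mol = 251.9 mol → 503.8 eq of alkalinity.
(a) As CaCO₃: 503.8 eq × 50 g/eq = 25,190 g.
(a) Rise: 25,190 g / 234,670 L × 1000 = 107.3 mg/L.

(b) Volume: 53,100 US gal × 3.785 L/gal = 200,984 L.
(b) Alkalinity to add: (113 − 68) = 45 mg/L as CaCO₃ × 200,984 L = 9044 g as CaCO₃.
(b) Equivalents: 9044 g ÷ 50 g/eq = 180.9 eq.
(b) NaHCO₃ supplies 1 eq per mole → 180.9 mol.
(b) Mass: 180.9 mol × 84 g/mol = 15,190 g.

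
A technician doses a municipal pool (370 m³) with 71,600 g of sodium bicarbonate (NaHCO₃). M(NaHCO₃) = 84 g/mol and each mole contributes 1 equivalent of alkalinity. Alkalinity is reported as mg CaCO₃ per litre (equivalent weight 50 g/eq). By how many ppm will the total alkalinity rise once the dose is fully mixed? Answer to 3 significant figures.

115 ppm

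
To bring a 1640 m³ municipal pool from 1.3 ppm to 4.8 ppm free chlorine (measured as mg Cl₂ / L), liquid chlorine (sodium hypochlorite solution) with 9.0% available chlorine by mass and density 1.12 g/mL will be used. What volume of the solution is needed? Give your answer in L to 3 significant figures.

Volume: 1640 m³ = 1,640,000 L.
Chlorine deficit: 4.8 − 1.3 = 3.5 ppm = 3.5 mg/L as Cl₂.
Cl₂ equivalent needed: 3.5 mg/L × 1,640,000 L = 5,740,000 mg = 5740 g.
Product at 9.0% available chlorine: 5740 / 0.09 = 63,780 g.
Volume at density 1.12 g/mL: 63,780 g ÷ 1.12 g/mL = 56,940 mL.

56.9 L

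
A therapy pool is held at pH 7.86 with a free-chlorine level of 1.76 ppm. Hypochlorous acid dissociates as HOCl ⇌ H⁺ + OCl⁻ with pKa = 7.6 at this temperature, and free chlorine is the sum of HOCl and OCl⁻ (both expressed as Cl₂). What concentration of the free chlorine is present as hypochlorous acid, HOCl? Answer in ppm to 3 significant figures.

[OCl⁻]/[HOCl] = 10^(pH − pKa) = 10^(7.86 − 7.6) = 10^0.26 = 1.82.
Fraction as HOCl = 1 / (1 + 1.82) = 0.3546.
HOCl = 0.3546 × 1.76 ppm = 0.6242 ppm.

0.624 ppm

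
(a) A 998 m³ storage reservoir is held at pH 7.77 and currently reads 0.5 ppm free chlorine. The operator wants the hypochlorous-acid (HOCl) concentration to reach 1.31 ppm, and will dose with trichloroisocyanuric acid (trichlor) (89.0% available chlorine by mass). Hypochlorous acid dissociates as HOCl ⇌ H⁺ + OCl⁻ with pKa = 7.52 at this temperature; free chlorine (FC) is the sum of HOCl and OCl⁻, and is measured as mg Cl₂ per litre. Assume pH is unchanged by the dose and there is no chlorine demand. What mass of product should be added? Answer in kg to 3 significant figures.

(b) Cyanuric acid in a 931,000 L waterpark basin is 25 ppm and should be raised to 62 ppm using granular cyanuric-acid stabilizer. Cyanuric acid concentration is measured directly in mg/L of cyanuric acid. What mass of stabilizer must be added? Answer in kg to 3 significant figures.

(a) Volume: 998 m³ = 998,000 L.
(a) [OCl⁻]/[HOCl] = 10^(pH − pKa) = 10^(7.77 − 7.52) = 1.778; fraction as HOCl = 1/(1 + 1.778) = 0.3599.
(a) Free chlorine required for 1.31 ppm HOCl: 1.31 / 0.3599 = 3.64 ppm.
(a) FC to add: 3.64 − 0.5 = 3.14 mg/L as Cl₂.
(a) Cl₂ equivalent: 3.14 mg/L × 998,000 L = 3133 g.
(a) Product at 89.0% available Cl: 3133 / 0.89 = 3521 g.

(b) CYA to add: (62 − 25) = 37 mg/L × 931,000 L = 34,450 g cyanuric acid.

(a) 3.52 kg; (b) 34.4 kg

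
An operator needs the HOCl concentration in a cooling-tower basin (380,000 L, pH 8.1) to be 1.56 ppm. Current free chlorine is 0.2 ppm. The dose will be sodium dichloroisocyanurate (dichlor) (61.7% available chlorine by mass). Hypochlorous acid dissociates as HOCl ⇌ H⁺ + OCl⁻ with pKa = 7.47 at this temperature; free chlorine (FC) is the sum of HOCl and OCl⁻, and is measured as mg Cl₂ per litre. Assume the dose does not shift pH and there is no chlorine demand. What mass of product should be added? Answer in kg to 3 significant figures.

4.94 kg

[OCl⁻]/[HOCl] = 10^(pH − pKa) = 10^(8.1 − 7.47) = 4.266; fraction as HOCl = 1/(1 + 4.266) = 0.1899.
Free chlorine required for 1.56 ppm HOCl: 1.56 / 0.1899 = 8.215 ppm.
FC to add: 8.215 − 0.2 = 8.015 mg/L as Cl₂.
Cl₂ equivalent: 8.015 mg/L × 380,000 L = 3046 g.
Product at 61.7% available Cl: 3046 / 0.617 = 4936 g.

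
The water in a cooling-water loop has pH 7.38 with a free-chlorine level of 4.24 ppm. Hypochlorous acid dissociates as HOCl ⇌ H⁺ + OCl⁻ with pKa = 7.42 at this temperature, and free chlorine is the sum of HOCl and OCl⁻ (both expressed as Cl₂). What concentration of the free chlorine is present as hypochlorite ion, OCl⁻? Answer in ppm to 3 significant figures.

2.02 ppm

[OCl⁻]/[HOCl] = 10^(pH − pKa) = 10^(7.38 − 7.42) = 10^-0.04 = 0.912.
Fraction as HOCl = 1 / (1 + 0.912) = 0.523.
OCl⁻ = (1 − 0.523) × 4.24 ppm = 2.022 ppm.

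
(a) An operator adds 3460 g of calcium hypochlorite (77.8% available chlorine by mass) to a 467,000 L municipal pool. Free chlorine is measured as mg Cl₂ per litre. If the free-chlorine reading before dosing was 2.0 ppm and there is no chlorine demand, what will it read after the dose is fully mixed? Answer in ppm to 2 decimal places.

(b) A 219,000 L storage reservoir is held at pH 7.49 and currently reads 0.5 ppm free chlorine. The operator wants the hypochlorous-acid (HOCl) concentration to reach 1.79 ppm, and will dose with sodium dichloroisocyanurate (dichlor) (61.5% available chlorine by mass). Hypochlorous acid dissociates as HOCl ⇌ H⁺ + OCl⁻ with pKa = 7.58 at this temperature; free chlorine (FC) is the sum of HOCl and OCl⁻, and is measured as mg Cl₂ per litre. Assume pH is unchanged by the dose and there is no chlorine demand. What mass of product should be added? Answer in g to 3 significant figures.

(a) 7.76 ppm; (b) 977 g

(a) Available chlorine delivered: 3460 g × 0.778 = 2692 g as Cl₂.
(a) Concentration rise: 2692 g / 467,000 L = 5.764 mg/L = 5.76 ppm.
(a) Final FC: 2.0 + 5.76 = 7.76 ppm.

(b) [OCl⁻]/[HOCl] = 10^(pH − pKa) = 10^(7.49 − 7.58) = 0.8128; fraction as HOCl = 1/(1 + 0.8128) = 0.5516.
(b) Free chlorine required for 1.79 ppm HOCl: 1.79 / 0.5516 = 3.245 ppm.
(b) FC to add: 3.245 − 0.5 = 2.745 mg/L as Cl₂.
(b) Cl₂ equivalent: 2.745 mg/L × 219,000 L = 601.1 g.
(b) Product at 61.5% available Cl: 601.1 / 0.615 = 977.5 g.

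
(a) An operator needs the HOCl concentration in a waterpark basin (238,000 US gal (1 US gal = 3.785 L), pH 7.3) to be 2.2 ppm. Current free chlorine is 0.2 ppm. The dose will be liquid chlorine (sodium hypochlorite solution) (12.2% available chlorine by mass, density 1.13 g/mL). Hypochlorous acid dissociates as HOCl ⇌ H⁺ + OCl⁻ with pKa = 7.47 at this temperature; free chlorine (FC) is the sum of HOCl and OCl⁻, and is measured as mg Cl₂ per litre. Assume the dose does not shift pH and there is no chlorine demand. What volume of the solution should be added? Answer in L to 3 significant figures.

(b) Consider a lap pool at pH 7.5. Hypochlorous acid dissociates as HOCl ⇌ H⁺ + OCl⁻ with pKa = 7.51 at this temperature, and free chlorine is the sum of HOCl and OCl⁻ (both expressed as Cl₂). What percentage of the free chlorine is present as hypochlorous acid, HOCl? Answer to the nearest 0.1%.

(a) Volume: 238,000 US gal × 3.785 L/gal = 900,830 L.
(a) [OCl⁻]/[HOCl] = 10^(pH − pKa) = 10^(7.3 − 7.47) = 0.6761; fraction as HOCl = 1/(1 + 0.6761) = 0.5966.
(a) Free chlorine required for 2.2 ppm HOCl: 2.2 / 0.5966 = 3.687 ppm.
(a) FC to add: 3.687 − 0.2 = 3.487 mg/L as Cl₂.
(a) Cl₂ equivalent: 3.487 mg/L × 900,830 L = 3142 g.
(a) Product at 12.2% available Cl: 3142 / 0.122 = 25,750 g.
(a) Volume: 25,750 g ÷ 1.13 g/mL = 22,790 mL.

(b) [OCl⁻]/[HOCl] = 10^(pH − pKa) = 10^(7.5 − 7.51) = 10^-0.01 = 0.9772.
(b) Fraction as HOCl = 1 / (1 + 0.9772) = 0.5058.

(a) 22.8 L; (b) 50.6%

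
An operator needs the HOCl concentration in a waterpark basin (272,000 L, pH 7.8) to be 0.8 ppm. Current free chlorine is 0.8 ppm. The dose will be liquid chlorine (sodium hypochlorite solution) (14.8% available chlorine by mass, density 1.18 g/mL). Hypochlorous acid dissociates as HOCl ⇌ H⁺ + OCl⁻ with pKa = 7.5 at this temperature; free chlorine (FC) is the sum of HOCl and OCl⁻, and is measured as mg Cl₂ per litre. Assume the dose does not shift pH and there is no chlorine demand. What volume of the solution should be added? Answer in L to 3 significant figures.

[OCl⁻]/[HOCl] = 10^(pH − pKa) = 10^(7.8 − 7.5) = 1.995; fraction as HOCl = 1/(1 + 1.995) = 0.3339.
Free chlorine required for 0.8 ppm HOCl: 0.8 / 0.3339 = 2.396 ppm.
FC to add: 2.396 − 0.8 = 1.596 mg/L as Cl₂.
Cl₂ equivalent: 1.596 mg/L × 272,000 L = 434.2 g.
Product at 14.8% available Cl: 434.2 / 0.148 = 2934 g.
Volume: 2934 g ÷ 1.18 g/mL = 2486 mL.

2.49 L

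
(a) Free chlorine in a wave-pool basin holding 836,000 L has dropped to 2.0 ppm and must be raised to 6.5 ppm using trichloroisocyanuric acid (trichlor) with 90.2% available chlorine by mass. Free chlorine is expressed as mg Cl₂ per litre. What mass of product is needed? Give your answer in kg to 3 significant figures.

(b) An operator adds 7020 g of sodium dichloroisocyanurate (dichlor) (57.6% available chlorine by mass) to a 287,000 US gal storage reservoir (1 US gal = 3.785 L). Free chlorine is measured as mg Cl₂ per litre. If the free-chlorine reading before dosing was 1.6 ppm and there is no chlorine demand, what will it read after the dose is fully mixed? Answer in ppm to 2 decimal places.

(a) 4.17 kg; (b) 5.32 ppm

(a) Chlorine deficit: 6.5 − 2.0 = 4.5 ppm = 4.5 mg/L as Cl₂.
(a) Cl₂ equivalent needed: 4.5 mg/L × 836,000 L = 3,762,000 mg = 3762 g.
(a) Product at 90.2% available chlorine: 3762 / 0.902 = 4171 g.

(b) Volume: 287,000 US gal × 3.785 L/gal = 1,086,295 L.
(b) Available chlorine delivered: 7020 g × 0.576 = 4044 g as Cl₂.
(b) Concentration rise: 4044 g / 1,086,295 L = 3.722 mg/L = 3.72 ppm.
(b) Final FC: 1.6 + 3.72 = 5.32 ppm.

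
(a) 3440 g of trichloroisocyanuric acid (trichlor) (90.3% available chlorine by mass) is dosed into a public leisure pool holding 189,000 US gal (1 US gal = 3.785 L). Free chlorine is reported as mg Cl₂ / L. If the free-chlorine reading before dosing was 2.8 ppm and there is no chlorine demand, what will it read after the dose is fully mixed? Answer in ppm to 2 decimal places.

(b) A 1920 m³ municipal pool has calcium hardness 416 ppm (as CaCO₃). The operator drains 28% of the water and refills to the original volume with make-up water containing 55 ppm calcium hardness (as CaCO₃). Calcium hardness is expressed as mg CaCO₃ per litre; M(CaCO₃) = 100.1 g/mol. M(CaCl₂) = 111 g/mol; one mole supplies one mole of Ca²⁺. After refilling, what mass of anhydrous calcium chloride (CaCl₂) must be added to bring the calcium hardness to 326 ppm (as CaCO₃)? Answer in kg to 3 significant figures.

(a) Volume: 189,000 US gal × 3.785 L/gal = 715,365 L.
(a) Available chlorine delivered: 3440 g × 0.903 = 3106 g as Cl₂.
(a) Concentration rise: 3106 g / 715,365 L = 4.342 mg/L = 4.34 ppm.
(a) Final FC: 2.8 + 4.34 = 7.14 ppm.

(b) Volume: 1920 m³ = 1,920,000 L.
(b) After draining 28% and refilling: 416 × 0.72 + 55 × 0.28 = 314.92 ppm.
(b) Deficit to target: 326 − 314.92 = 11.08 mg/L.
(b) As CaCO₃: 11.08 mg/L × 1,920,000 L = 21,270 g; ÷ 100.1 = 212.5 mol Ca²⁺.
(b) Mass: 212.5 × 111 = 23,590 g.

(a) 7.14 ppm; (b) 23.6 kg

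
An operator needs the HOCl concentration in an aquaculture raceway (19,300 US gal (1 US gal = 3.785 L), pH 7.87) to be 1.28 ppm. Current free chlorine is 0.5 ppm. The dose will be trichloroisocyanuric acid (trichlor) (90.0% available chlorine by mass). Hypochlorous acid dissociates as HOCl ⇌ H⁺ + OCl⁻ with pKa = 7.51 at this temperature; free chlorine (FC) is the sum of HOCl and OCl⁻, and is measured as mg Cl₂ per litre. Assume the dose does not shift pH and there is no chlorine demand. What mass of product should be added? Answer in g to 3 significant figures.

301 g

Volume: 19,300 US gal × 3.785 L/gal = 73,050 L.
[OCl⁻]/[HOCl] = 10^(pH − pKa) = 10^(7.87 − 7.51) = 2.291; fraction as HOCl = 1/(1 + 2.291) = 0.3039.
Free chlorine required for 1.28 ppm HOCl: 1.28 / 0.3039 = 4.212 ppm.
FC to add: 4.212 − 0.5 = 3.712 mg/L as Cl₂.
Cl₂ equivalent: 3.712 mg/L × 73,050 L = 271.2 g.
Product at 90.0% available Cl: 271.2 / 0.9 = 301.3 g.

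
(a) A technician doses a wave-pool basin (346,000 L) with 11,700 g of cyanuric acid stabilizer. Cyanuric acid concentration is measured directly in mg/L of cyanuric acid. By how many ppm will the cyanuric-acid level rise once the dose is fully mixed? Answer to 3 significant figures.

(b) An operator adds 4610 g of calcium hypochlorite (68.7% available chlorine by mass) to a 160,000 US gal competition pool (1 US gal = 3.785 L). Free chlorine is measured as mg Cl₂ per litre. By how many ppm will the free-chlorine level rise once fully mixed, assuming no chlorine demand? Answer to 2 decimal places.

(a) Rise: 11,700 g / 346,000 L × 1000 = 33.82 mg/L.

(b) Volume: 160,000 US gal × 3.785 L/gal = 605,600 L.
(b) Available chlorine delivered: 4610 g × 0.687 = 3167 g as Cl₂.
(b) Concentration rise: 3167 g / 605,600 L = 5.23 mg/L = 5.23 ppm.

(a) 33.8 ppm; (b) 5.23 ppm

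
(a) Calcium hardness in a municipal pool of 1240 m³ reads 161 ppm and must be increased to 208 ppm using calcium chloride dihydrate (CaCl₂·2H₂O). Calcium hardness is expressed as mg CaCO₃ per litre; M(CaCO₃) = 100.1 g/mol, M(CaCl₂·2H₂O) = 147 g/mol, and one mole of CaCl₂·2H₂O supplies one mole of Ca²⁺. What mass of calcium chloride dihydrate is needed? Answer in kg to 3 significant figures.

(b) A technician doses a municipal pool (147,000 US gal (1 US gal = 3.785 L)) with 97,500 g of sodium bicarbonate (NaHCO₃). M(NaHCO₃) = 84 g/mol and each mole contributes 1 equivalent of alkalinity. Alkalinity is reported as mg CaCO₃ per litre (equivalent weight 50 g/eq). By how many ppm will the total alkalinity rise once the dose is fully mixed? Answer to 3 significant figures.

(a) Volume: 1240 m³ = 1,240,000 L.
(a) Hardness to add: (208 − 161) = 47 mg/L as CaCO₃ × 1,240,000 L = 58,280 g as CaCO₃.
(a) Moles of Ca²⁺ (1 mol Ca²⁺ ≡ 1 mol CaCO₃): 58,280 / 100.1 g/mol = 582.2 mol.
(a) Mass of CaCl₂·2H₂O: 582.2 × 147 = 85,590 g.

(b) Volume: 147,000 US gal × 3.785 L/gal = 556,395 L.
(b) Moles of NaHCO₃: 97,500 g ÷ 84 g/mol = 1161 mol → 1161 eq of alkalinity.
(b) As CaCO₃: 1161 eq × 50 g/eq = 58,040 g.
(b) Rise: 58,040 g / 556,395 L × 1000 = 104.3 mg/L.

(a) 85.6 kg; (b) 104 ppm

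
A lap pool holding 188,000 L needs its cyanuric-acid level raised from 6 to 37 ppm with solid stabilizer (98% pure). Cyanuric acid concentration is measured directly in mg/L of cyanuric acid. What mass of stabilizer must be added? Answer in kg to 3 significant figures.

5.95 kg

CYA to add: (37 − 6) = 31 mg/L × 188,000 L = 5828 g cyanuric acid.
At 98% purity: 5828 / 0.98 = 5947 g product.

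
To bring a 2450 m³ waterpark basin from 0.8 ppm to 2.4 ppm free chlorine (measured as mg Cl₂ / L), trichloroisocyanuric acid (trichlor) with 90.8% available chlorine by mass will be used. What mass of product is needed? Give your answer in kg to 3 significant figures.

Volume: 2450 m³ = 2,450,000 L.
Chlorine deficit: 2.4 − 0.8 = 1.6 ppm = 1.6 mg/L as Cl₂.
Cl₂ equivalent needed: 1.6 mg/L × 2,450,000 L = 3,920,000 mg = 3920 g.
Product at 90.8% available chlorine: 3920 / 0.908 = 4317 g.

4.32 kg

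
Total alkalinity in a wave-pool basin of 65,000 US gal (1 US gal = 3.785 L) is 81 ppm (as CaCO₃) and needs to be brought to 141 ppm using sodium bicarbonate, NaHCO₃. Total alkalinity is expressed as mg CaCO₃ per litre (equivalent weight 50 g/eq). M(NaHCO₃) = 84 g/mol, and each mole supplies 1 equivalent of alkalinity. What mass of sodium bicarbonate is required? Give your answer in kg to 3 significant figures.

24.8 kg

Volume: 65,000 US gal × 3.785 L/gal = 246,025 L.
Alkalinity to add: (141 − 81) = 60 mg/L as CaCO₃ × 246,025 L = 14,760 g as CaCO₃.
Equivalents: 14,760 g ÷ 50 g/eq = 295.2 eq.
NaHCO₃ supplies 1 eq per mole → 295.2 mol.
Mass: 295.2 mol × 84 g/mol = 24,800 g.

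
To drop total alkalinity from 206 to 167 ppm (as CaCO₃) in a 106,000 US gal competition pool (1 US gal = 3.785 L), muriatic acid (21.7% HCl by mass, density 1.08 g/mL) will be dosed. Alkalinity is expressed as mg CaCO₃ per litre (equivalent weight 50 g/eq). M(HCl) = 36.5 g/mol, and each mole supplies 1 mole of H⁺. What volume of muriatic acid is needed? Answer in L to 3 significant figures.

48.7 L

Volume: 106,000 US gal × 3.785 L/gal = 401,210 L.
Alkalinity to neutralize: (206 − 167) = 39 mg/L as CaCO₃ × 401,210 L = 15,650 g as CaCO₃.
Equivalents of H⁺ required: 15,650 ÷ 50 g/eq = 312.9 eq = 312.9 mol HCl.
Mass of HCl: 312.9 × 36.5 = 11,420 g.
Mass of 21.7% solution: 11,420 / 0.217 = 52,640 g.
Volume: 52,640 g ÷ 1.08 g/mL = 48,740 mL.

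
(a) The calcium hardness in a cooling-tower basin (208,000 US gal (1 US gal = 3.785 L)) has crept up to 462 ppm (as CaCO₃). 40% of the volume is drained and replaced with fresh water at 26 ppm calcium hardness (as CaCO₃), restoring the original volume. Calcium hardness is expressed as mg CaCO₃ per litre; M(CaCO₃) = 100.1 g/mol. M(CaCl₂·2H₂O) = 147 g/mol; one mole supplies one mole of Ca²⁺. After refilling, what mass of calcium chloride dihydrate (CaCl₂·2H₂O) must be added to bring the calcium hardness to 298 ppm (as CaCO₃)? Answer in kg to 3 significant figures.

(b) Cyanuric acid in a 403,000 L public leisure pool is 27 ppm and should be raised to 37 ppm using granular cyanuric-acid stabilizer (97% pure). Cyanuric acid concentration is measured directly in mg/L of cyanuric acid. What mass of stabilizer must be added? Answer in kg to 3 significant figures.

(a) Volume: 208,000 US gal × 3.785 L/gal = 787,280 L.
(a) After draining 40% and refilling: 462 × 0.60 + 26 × 0.40 = 287.6 ppm.
(a) Deficit to target: 298 − 287.6 = 10.4 mg/L.
(a) As CaCO₃: 10.4 mg/L × 787,280 L = 8188 g; ÷ 100.1 = 81.8 mol Ca²⁺.
(a) Mass: 81.8 × 147 = 12,020 g.

(b) CYA to add: (37 − 27) = 10 mg/L × 403,000 L = 4030 g cyanuric acid.
(b) At 97% purity: 4030 / 0.97 = 4155 g product.

(a) 12.0 kg; (b) 4.15 kg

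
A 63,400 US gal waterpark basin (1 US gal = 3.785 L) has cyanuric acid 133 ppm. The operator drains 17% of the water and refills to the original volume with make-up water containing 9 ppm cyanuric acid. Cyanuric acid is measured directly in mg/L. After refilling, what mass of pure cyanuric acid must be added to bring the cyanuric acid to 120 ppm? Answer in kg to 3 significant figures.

1.94 kg

Volume: 63,400 US gal × 3.785 L/gal = 239,969 L.
After draining 17% and refilling: 133 × 0.83 + 9 × 0.17 = 111.92 ppm.
Deficit to target: 120 − 111.92 = 8.08 mg/L.
Mass: 8.08 mg/L × 239,969 L = 1939 g cyanuric acid.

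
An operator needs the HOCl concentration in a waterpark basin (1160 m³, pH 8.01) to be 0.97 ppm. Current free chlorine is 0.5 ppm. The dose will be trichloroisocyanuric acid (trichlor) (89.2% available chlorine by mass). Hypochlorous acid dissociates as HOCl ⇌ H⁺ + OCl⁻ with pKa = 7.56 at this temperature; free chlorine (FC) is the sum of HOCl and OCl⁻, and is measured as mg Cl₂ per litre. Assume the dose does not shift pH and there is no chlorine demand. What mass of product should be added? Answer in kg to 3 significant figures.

4.17 kg

Volume: 1160 m³ = 1,160,000 L.
[OCl⁻]/[HOCl] = 10^(pH − pKa) = 10^(8.01 − 7.56) = 2.818; fraction as HOCl = 1/(1 + 2.818) = 0.2619.
Free chlorine required for 0.97 ppm HOCl: 0.97 / 0.2619 = 3.704 ppm.
FC to add: 3.704 − 0.5 = 3.204 mg/L as Cl₂.
Cl₂ equivalent: 3.204 mg/L × 1,160,000 L = 3716 g.
Product at 89.2% available Cl: 3716 / 0.892 = 4166 g.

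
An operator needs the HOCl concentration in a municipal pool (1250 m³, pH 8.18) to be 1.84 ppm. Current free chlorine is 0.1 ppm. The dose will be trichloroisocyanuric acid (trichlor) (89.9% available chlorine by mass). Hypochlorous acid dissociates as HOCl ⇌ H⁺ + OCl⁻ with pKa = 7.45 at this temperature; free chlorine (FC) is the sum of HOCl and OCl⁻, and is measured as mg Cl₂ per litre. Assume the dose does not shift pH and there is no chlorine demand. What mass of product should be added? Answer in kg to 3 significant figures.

Volume: 1250 m³ = 1,250,000 L.
[OCl⁻]/[HOCl] = 10^(pH − pKa) = 10^(8.18 − 7.45) = 5.37; fraction as HOCl = 1/(1 + 5.37) = 0.157.
Free chlorine required for 1.84 ppm HOCl: 1.84 / 0.157 = 11.72 ppm.
FC to add: 11.72 − 0.1 = 11.62 mg/L as Cl₂.
Cl₂ equivalent: 11.62 mg/L × 1,250,000 L = 14,530 g.
Product at 89.9% available Cl: 14,530 / 0.899 = 16,160 g.

16.2 kg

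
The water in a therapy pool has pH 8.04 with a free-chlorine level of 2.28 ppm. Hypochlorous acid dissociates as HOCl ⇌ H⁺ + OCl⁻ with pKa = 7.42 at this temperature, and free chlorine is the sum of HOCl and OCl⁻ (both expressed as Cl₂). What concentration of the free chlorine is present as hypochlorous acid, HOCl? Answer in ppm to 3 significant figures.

0.441 ppm

[OCl⁻]/[HOCl] = 10^(pH − pKa) = 10^(8.04 − 7.42) = 10^0.62 = 4.169.
Fraction as HOCl = 1 / (1 + 4.169) = 0.1935.
HOCl = 0.1935 × 2.28 ppm = 0.4411 ppm.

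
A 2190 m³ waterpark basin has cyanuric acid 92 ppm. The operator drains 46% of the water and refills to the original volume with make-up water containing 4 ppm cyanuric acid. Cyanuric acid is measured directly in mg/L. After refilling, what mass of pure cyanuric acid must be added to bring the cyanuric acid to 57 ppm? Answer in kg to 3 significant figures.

Volume: 2190 m³ = 2,190,000 L.
After draining 46% and refilling: 92 × 0.54 + 4 × 0.46 = 51.52 ppm.
Deficit to target: 57 − 51.52 = 5.48 mg/L.
Mass: 5.48 mg/L × 2,190,000 L = 12,000 g cyanuric acid.

12.0 kg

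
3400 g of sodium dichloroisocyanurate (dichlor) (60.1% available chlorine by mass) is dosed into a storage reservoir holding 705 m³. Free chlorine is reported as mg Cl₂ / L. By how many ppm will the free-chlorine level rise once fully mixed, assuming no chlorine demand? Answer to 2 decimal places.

2.90 ppm

Volume: 705 m³ = 705,000 L.
Available chlorine delivered: 3400 g × 0.601 = 2043 g as Cl₂.
Concentration rise: 2043 g / 705,000 L = 2.898 mg/L = 2.90 ppm.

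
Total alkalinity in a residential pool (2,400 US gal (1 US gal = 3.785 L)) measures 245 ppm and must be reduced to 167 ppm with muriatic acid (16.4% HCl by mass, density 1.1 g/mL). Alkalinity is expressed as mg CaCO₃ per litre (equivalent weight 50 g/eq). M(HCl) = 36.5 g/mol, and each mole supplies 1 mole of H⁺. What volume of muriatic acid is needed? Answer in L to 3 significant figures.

2.87 L

Volume: 2,400 US gal × 3.785 L/gal = 9,084 L.
Alkalinity to neutralize: (245 − 167) = 78 mg/L as CaCO₃ × 9,084 L = 708.6 g as CaCO₃.
Equivalents of H⁺ required: 708.6 ÷ 50 g/eq = 14.17 eq = 14.17 mol HCl.
Mass of HCl: 14.17 × 36.5 = 517.2 g.
Mass of 16.4% solution: 517.2 / 0.164 = 3154 g.
Volume: 3154 g ÷ 1.1 g/mL = 2867 mL.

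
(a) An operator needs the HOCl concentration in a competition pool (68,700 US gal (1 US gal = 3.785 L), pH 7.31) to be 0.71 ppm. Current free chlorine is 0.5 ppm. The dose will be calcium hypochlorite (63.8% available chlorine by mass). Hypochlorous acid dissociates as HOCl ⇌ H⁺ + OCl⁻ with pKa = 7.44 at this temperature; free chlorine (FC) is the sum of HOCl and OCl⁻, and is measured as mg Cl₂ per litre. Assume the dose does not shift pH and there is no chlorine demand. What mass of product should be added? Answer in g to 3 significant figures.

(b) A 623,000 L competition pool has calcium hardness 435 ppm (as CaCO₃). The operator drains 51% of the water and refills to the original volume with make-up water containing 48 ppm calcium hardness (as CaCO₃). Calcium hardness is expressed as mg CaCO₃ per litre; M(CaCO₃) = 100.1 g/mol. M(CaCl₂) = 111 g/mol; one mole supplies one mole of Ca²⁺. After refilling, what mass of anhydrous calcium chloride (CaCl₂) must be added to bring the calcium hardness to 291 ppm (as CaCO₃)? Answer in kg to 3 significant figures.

(a) Volume: 68,700 US gal × 3.785 L/gal = 260,030 L.
(a) [OCl⁻]/[HOCl] = 10^(pH − pKa) = 10^(7.31 − 7.44) = 0.7413; fraction as HOCl = 1/(1 + 0.7413) = 0.5743.
(a) Free chlorine required for 0.71 ppm HOCl: 0.71 / 0.5743 = 1.236 ppm.
(a) FC to add: 1.236 − 0.5 = 0.7363 mg/L as Cl₂.
(a) Cl₂ equivalent: 0.7363 mg/L × 260,030 L = 191.5 g.
(a) Product at 63.8% available Cl: 191.5 / 0.638 = 300.1 g.

(b) After draining 51% and refilling: 435 × 0.49 + 48 × 0.51 = 237.63 ppm.
(b) Deficit to target: 291 − 237.63 = 53.37 mg/L.
(b) As CaCO₃: 53.37 mg/L × 623,000 L = 33,250 g; ÷ 100.1 = 332.2 mol Ca²⁺.
(b) Mass: 332.2 × 111 = 36,870 g.

(a) 300 g; (b) 36.9 kg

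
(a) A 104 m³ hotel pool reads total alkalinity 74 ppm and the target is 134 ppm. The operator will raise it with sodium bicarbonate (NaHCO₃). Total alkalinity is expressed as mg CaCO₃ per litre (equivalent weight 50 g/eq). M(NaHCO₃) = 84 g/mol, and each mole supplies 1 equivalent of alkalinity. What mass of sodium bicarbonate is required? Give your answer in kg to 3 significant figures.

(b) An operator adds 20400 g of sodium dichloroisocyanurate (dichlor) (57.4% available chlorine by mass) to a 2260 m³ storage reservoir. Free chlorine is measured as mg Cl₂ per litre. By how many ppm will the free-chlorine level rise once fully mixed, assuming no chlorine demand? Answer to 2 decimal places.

(a) Volume: 104 m³ = 104,000 L.
(a) Alkalinity to add: (134 − 74) = 60 mg/L as CaCO₃ × 104,000 L = 6240 g as CaCO₃.
(a) Equivalents: 6240 g ÷ 50 g/eq = 124.8 eq.
(a) NaHCO₃ supplies 1 eq per mole → 124.8 mol.
(a) Mass: 124.8 mol × 84 g/mol = 10,480 g.

(b) Volume: 2260 m³ = 2,260,000 L.
(b) Available chlorine delivered: 20,400 g × 0.574 = 11,710 g as Cl₂.
(b) Concentration rise: 11,710 g / 2,260,000 L = 5.181 mg/L = 5.18 ppm.

(a) 10.5 kg; (b) 5.18 ppm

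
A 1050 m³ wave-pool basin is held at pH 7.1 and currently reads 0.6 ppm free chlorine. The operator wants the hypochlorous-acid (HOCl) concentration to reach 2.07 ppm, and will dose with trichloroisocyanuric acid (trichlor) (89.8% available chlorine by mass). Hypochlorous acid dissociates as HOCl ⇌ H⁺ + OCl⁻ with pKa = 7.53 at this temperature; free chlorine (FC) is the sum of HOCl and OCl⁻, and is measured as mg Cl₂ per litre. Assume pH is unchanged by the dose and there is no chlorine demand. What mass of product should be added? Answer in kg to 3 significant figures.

Volume: 1050 m³ = 1,050,000 L.
[OCl⁻]/[HOCl] = 10^(pH − pKa) = 10^(7.1 − 7.53) = 0.3715; fraction as HOCl = 1/(1 + 0.3715) = 0.7291.
Free chlorine required for 2.07 ppm HOCl: 2.07 / 0.7291 = 2.839 ppm.
FC to add: 2.839 − 0.6 = 2.239 mg/L as Cl₂.
Cl₂ equivalent: 2.239 mg/L × 1,050,000 L = 2351 g.
Product at 89.8% available Cl: 2351 / 0.898 = 2618 g.

2.62 kg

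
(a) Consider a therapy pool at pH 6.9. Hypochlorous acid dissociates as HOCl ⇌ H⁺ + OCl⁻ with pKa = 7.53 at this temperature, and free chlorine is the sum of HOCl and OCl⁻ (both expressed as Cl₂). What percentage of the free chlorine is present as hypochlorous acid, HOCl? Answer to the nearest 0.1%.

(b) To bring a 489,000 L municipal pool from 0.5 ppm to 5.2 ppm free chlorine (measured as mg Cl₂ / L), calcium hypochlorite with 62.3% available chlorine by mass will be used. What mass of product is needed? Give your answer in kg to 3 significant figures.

(a) 81.0%; (b) 3.69 kg

(a) [OCl⁻]/[HOCl] = 10^(pH − pKa) = 10^(6.9 − 7.53) = 10^-0.63 = 0.2344.
(a) Fraction as HOCl = 1 / (1 + 0.2344) = 0.8101.

(b) Chlorine deficit: 5.2 − 0.5 = 4.7 ppm = 4.7 mg/L as Cl₂.
(b) Cl₂ equivalent needed: 4.7 mg/L × 489,000 L = 2,298,000 mg = 2298 g.
(b) Product at 62.3% available chlorine: 2298 / 0.623 = 3689 g.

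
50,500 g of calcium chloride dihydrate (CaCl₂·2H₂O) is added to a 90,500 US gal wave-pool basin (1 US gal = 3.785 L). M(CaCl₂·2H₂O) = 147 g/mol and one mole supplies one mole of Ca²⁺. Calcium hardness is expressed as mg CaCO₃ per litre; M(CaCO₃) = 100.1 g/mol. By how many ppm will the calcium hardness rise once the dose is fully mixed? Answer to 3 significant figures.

100 ppm

Volume: 90,500 US gal × 3.785 L/gal = 342,542 L.
Moles of Ca²⁺: 50,500 g ÷ 147 g/mol = 343.5 mol.
As CaCO₃: 343.5 mol × 100.1 g/mol = 34,390 g.
Rise: 34,390 g / 342,542 L × 1000 = 100.4 mg/L.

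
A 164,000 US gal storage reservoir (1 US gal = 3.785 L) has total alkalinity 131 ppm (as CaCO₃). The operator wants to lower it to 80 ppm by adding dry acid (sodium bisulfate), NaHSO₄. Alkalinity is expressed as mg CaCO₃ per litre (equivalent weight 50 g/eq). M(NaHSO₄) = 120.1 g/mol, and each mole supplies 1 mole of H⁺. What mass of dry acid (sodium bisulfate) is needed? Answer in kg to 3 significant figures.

76.0 kg

Volume: 164,000 US gal × 3.785 L/gal = 620,740 L.
Alkalinity to neutralize: (131 − 80) = 51 mg/L as CaCO₃ × 620,740 L = 31,660 g as CaCO₃.
Equivalents of H⁺ required: 31,660 ÷ 50 g/eq = 633.2 eq = 633.2 mol NaHSO₄.
Mass of NaHSO₄: 633.2 × 120.1 = 76,040 g.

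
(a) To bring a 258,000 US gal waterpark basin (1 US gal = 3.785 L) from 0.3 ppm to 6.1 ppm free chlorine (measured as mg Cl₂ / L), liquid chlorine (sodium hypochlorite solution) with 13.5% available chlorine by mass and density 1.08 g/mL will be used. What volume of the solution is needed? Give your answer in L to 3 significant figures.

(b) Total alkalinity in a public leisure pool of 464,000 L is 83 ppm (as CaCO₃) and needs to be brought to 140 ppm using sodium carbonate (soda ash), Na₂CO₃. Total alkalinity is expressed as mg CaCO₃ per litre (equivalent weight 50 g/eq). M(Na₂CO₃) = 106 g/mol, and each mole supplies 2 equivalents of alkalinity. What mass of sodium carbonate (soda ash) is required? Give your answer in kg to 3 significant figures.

(a) Volume: 258,000 US gal × 3.785 L/gal = 976,530 L.
(a) Chlorine deficit: 6.1 − 0.3 = 5.8 ppm = 5.8 mg/L as Cl₂.
(a) Cl₂ equivalent needed: 5.8 mg/L × 976,530 L = 5,664,000 mg = 5664 g.
(a) Product at 13.5% available chlorine: 5664 / 0.135 = 41,950 g.
(a) Volume at density 1.08 g/mL: 41,950 g ÷ 1.08 g/mL = 38,850 mL.

(b) Alkalinity to add: (140 − 83) = 57 mg/L as CaCO₃ × 464,000 L = 26,450 g as CaCO₃.
(b) Equivalents: 26,450 g ÷ 50 g/eq = 529 eq.
(b) Each mole of Na₂CO₃ supplies 2 eq, so 529 / 2 = 264.5 mol.
(b) Mass: 264.5 mol × 106 g/mol = 28,030 g.

(a) 38.8 L; (b) 28.0 kg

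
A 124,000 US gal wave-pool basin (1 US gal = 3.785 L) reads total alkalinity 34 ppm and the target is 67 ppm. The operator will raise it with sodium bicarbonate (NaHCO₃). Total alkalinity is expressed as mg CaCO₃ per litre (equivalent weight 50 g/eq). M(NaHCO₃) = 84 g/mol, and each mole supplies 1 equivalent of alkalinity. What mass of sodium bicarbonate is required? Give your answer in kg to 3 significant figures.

26.0 kg

Volume: 124,000 US gal × 3.785 L/gal = 469,340 L.
Alkalinity to add: (67 − 34) = 33 mg/L as CaCO₃ × 469,340 L = 15,490 g as CaCO₃.
Equivalents: 15,490 g ÷ 50 g/eq = 309.8 eq.
NaHCO₃ supplies 1 eq per mole → 309.8 mol.
Mass: 309.8 mol × 84 g/mol = 26,020 g.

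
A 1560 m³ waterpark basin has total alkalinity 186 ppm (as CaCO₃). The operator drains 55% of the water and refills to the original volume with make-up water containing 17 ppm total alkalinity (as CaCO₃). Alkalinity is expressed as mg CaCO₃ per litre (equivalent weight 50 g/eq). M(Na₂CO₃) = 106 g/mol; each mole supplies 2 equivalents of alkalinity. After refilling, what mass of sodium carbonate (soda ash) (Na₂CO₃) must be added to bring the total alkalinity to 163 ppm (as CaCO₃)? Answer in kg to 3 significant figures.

Volume: 1560 m³ = 1,560,000 L.
After draining 55% and refilling: 186 × 0.45 + 17 × 0.55 = 93.05 ppm.
Deficit to target: 163 − 93.05 = 69.95 mg/L.
As CaCO₃: 69.95 mg/L × 1,560,000 L = 109,100 g; ÷ 50 g/eq ÷ 2 = 1091 mol Na₂CO₃.
Mass: 1091 × 106 = 115,700 g.

116 kg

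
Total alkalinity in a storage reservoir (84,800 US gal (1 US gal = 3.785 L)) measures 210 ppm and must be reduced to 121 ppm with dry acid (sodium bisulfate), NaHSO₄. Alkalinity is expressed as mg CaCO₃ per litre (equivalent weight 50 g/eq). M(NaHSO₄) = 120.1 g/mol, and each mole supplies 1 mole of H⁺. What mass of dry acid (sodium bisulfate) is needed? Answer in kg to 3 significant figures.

68.6 kg

Volume: 84,800 US gal × 3.785 L/gal = 320,968 L.
Alkalinity to neutralize: (210 − 121) = 89 mg/L as CaCO₃ × 320,968 L = 28,570 g as CaCO₃.
Equivalents of H⁺ required: 28,570 ÷ 50 g/eq = 571.3 eq = 571.3 mol NaHSO₄.
Mass of NaHSO₄: 571.3 × 120.1 = 68,620 g.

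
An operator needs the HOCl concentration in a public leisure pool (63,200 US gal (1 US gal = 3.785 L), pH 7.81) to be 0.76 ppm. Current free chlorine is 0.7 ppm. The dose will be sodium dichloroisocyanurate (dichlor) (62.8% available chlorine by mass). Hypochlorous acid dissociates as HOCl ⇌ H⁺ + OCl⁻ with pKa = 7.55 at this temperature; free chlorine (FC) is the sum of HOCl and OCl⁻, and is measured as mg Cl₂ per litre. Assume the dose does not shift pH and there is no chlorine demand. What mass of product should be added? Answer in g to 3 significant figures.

Volume: 63,200 US gal × 3.785 L/gal = 239,212 L.
[OCl⁻]/[HOCl] = 10^(pH − pKa) = 10^(7.81 − 7.55) = 1.82; fraction as HOCl = 1/(1 + 1.82) = 0.3546.
Free chlorine required for 0.76 ppm HOCl: 0.76 / 0.3546 = 2.143 ppm.
FC to add: 2.143 − 0.7 = 1.443 mg/L as Cl₂.
Cl₂ equivalent: 1.443 mg/L × 239,212 L = 345.2 g.
Product at 62.8% available Cl: 345.2 / 0.628 = 549.6 g.

550 g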